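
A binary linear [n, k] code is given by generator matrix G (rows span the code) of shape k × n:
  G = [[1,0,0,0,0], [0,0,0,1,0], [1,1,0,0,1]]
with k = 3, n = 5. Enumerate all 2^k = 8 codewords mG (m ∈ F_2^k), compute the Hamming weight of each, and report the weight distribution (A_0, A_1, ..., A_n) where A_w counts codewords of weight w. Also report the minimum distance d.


Weight distribution: A_0 = 1, A_1 = 2, A_2 = 2, A_3 = 2, A_4 = 1. Minimum distance d = 1.

Enumerate all 2^3 = 8 messages m ∈ F_2^3.
For each, compute codeword c = mG in F_2^5, then tally its weight.
  m = 000 → c = 00000, weight = 0.
  m = 100 → c = 10000, weight = 1.
  m = 010 → c = 00010, weight = 1.
  m = 110 → c = 10010, weight = 2.
  m = 001 → c = 11001, weight = 3.
  m = 101 → c = 01001, weight = 2.
  m = 011 → c = 11011, weight = 4.
  m = 111 → c = 01011, weight = 3.
Tally weights:
  weight 0: 1 codewords.
  weight 1: 2 codewords.
  weight 2: 2 codewords.
  weight 3: 2 codewords.
  weight 4: 1 codewords.
Minimum distance d = smallest w > 0 with A_w > 0 = 1.
Sanity: Σ A_w = 8 = 2^3 = 8 ✓.


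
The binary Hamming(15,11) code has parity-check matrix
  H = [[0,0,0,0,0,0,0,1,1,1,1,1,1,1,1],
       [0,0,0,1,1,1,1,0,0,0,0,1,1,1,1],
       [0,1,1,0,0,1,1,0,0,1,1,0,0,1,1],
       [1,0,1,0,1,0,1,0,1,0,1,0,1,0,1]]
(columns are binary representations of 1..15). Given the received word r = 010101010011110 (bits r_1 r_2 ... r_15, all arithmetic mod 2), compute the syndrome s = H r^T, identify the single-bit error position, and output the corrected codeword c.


s = (1, 1, 0, 0)^T, error position = 12, corrected codeword c = 010101010010110

Compute s = H r^T mod 2 one row at a time:
  s_1 = 1 + 0 + 0 + 1 + 1 + 1 + 1 + 0 = 5 ≡ 1 (mod 2).
  s_2 = 1 + 0 + 1 + 0 + 1 + 1 + 1 + 0 = 5 ≡ 1 (mod 2).
  s_3 = 1 + 0 + 1 + 0 + 0 + 1 + 1 + 0 = 4 ≡ 0 (mod 2).
  s_4 = 0 + 0 + 0 + 0 + 0 + 1 + 1 + 0 = 2 ≡ 0 (mod 2).
s = (1, 1, 0, 0)^T — this equals column 12 of H (binary 1100), so error is at position 12.
Correct: flip bit 12 of r = 010101010011110 to get c = 010101010010110.


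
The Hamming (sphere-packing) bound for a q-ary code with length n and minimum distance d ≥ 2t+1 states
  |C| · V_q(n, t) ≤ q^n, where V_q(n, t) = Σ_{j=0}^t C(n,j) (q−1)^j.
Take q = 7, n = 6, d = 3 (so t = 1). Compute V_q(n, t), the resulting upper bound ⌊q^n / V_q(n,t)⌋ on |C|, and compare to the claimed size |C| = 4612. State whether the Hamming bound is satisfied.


V_q(n, t) = 37, q^n = 117649, Hamming bound = 3179, |C| = 4612 > bound (violated).

Step 1: Compute V_q(n, t) = Σ_{j=0}^1 C(n, j) (q−1)^j.
  j = 0: C(6,0)·(6)^0 = 1·1 = 1.
  j = 1: C(6,1)·(6)^1 = 6·6 = 36.
  V_q(n, t) = 1 + 36 = 37.
Step 2: q^n = 7^6 = 117649.
Step 3: Hamming bound ⌊q^n / V_q(n,t)⌋ = ⌊117649/37⌋ = 3179.
Step 4: Compare |C| = 4612 to 3179: violated.
The claimed |C| lies above the Hamming bound, so no 7-ary code of length 6 with d ≥ 3 can have 4612 codewords.


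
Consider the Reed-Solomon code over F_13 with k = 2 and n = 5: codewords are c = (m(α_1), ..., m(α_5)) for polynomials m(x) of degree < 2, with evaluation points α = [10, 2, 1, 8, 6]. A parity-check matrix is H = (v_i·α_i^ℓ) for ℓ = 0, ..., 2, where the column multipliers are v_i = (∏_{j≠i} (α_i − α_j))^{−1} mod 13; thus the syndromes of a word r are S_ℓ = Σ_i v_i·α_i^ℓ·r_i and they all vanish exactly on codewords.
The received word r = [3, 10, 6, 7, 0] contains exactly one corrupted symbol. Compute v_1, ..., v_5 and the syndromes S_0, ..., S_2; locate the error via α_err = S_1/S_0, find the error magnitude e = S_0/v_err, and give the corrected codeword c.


S = (12, 5, 1), error at position 4, error magnitude e = 12, c = [3, 10, 6, 8, 0].

Step 1: column multipliers v_i = (∏_{j≠i}(α_i − α_j))^{−1} mod 13.
  i = 1 (α = 10): (10−2)(10−1)(10−8)(10−6) = 8·9·2·4 = 576 ≡ 4, so v_1 = 4^{−1} = 10 (mod 13).
  i = 2 (α = 2): (2−10)(2−1)(2−8)(2−6) = (−8)·1·(−6)·(−4) = −192 ≡ 3, so v_2 = 3^{−1} = 9 (mod 13).
  i = 3 (α = 1): (1−10)(1−2)(1−8)(1−6) = (−9)·(−1)·(−7)·(−5) = 315 ≡ 3, so v_3 = 3^{−1} = 9 (mod 13).
  i = 4 (α = 8): (8−10)(8−2)(8−1)(8−6) = (−2)·6·7·2 = −168 ≡ 1, so v_4 = 1^{−1} = 1 (mod 13).
  i = 5 (α = 6): (6−10)(6−2)(6−1)(6−8) = (−4)·4·5·(−2) = 160 ≡ 4, so v_5 = 4^{−1} = 10 (mod 13).
  v = [10, 9, 9, 1, 10].
Step 2: syndromes of r = [3, 10, 6, 7, 0] (all sums mod 13).
  S_0 = Σ v_i r_i = 10·3 + 9·10 + 9·6 + 1·7 + 10·0 = 181 ≡ 12.
  S_1 = Σ v_i α_i r_i = 10·10·3 + 9·2·10 + 9·1·6 + 1·8·7 + 10·6·0 = 590 ≡ 5.
  α_i^2 mod 13 = [9, 4, 1, 12, 10].
  S_2 = Σ v_i α_i^2 r_i = 10·9·3 + 9·4·10 + 9·1·6 + 1·12·7 + 10·10·0 = 768 ≡ 1.
  S = (12, 5, 1) ≠ 0, so r is not a codeword (an error is present).
Step 3: locate the error. For a single error e at position i, S_ℓ = v_i·e·α_i^ℓ, so α_err = S_1/S_0.
  S_0^{−1} = 12^{−1} = 12 (mod 13), so α_err = 5·12 = 60 ≡ 8 = α_4. Error position i = 4.
  Consistency check: S_2/S_1 = 1·8 = 8 ≡ 8 = α_err ✓ (single-error assumption holds).
Step 4: error magnitude e = S_0/v_4 = S_0·∏_{j≠4}(α_4 − α_j) = 12·1 = 12 ≡ 12 (mod 13).
Step 5: correct position 4: c_4 = r_4 − e = 7 − 12 ≡ 8 (mod 13). Hence c = [3, 10, 6, 8, 0].
  Check: interpolating c through the α_i gives m(x) = 2 + 4·x (degree < 2) with m(α_i) = c_i for every i, so c is indeed a codeword.


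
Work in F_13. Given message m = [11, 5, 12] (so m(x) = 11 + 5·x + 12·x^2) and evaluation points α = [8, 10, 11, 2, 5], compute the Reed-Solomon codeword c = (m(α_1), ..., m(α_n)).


c = [0, 0, 10, 4, 11]

Message polynomial: m(x) = 11 + 5·x + 12·x^2 (mod 13).
For each evaluation point α_i, compute m(α_i) mod 13:
  α_1 = 8: Horner steps 12 → 10 → 0, so m(8) = 0.
  α_2 = 10: Horner steps 12 → 8 → 0, so m(10) = 0.
  α_3 = 11: Horner steps 12 → 7 → 10, so m(11) = 10.
  α_4 = 2: Horner steps 12 → 3 → 4, so m(2) = 4.
  α_5 = 5: Horner steps 12 → 0 → 11, so m(5) = 11.
Codeword c = [0, 0, 10, 4, 11] ∈ F_13^5.


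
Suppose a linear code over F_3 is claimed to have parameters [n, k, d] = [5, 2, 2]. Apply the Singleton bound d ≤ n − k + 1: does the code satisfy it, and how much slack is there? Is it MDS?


Singleton RHS = n − k + 1 = 4, slack = 2, bound satisfied, not MDS.

Singleton bound: d ≤ n − k + 1.
Here n = 5, k = 2, so n − k + 1 = 4.
Given d = 2, check d ≤ 4: YES.
Slack = (n − k + 1) − d = 2.
The code is NOT MDS (slack = 2 > 0).
Description: the claimed parameters are [5, 2, 2]_3; such a code would be non-MDS.


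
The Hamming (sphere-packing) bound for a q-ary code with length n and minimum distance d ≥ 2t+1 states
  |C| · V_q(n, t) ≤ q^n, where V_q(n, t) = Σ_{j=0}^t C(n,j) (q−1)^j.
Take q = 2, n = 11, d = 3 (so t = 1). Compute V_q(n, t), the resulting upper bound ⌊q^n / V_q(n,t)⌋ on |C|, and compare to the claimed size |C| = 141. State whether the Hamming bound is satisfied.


V_q(n, t) = 12, q^n = 2048, Hamming bound = 170, |C| = 141 ≤ bound (satisfied).

Step 1: Compute V_q(n, t) = Σ_{j=0}^1 C(n, j) (q−1)^j.
  j = 0: C(11,0)·(1)^0 = 1·1 = 1.
  j = 1: C(11,1)·(1)^1 = 11·1 = 11.
  V_q(n, t) = 1 + 11 = 12.
Step 2: q^n = 2^11 = 2048.
Step 3: Hamming bound ⌊q^n / V_q(n,t)⌋ = ⌊2048/12⌋ = 170.
Step 4: Compare |C| = 141 to 170: satisfied.
The claimed |C| lies below the Hamming bound.


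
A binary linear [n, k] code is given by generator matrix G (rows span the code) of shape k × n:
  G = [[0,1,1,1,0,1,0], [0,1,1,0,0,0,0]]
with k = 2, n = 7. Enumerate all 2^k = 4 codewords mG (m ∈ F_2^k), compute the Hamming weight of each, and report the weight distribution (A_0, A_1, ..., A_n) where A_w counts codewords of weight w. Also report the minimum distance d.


Weight distribution: A_0 = 1, A_2 = 2, A_4 = 1. Minimum distance d = 2.

Enumerate all 2^2 = 4 messages m ∈ F_2^2.
For each, compute codeword c = mG in F_2^7, then tally its weight.
  m = 00 → c = 0000000, weight = 0.
  m = 10 → c = 0111010, weight = 4.
  m = 01 → c = 0110000, weight = 2.
  m = 11 → c = 0001010, weight = 2.
Tally weights:
  weight 0: 1 codewords.
  weight 2: 2 codewords.
  weight 4: 1 codewords.
Minimum distance d = smallest w > 0 with A_w > 0 = 2.
Sanity: Σ A_w = 4 = 2^2 = 4 ✓.


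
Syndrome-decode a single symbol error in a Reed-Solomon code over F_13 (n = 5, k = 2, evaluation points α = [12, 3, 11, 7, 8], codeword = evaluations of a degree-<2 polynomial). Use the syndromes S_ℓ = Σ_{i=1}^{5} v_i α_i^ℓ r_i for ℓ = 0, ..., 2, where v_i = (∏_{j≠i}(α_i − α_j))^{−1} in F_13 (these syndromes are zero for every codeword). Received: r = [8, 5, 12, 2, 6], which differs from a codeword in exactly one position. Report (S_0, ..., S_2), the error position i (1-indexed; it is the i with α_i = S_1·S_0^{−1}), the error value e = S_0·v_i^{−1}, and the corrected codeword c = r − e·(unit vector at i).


S = (1, 8, 12), error at position 5, error magnitude e = 8, c = [8, 5, 12, 2, 11].

Step 1: column multipliers v_i = (∏_{j≠i}(α_i − α_j))^{−1} mod 13.
  i = 1 (α = 12): (12−3)(12−11)(12−7)(12−8) = 9·1·5·4 = 180 ≡ 11, so v_1 = 11^{−1} = 6 (mod 13).
  i = 2 (α = 3): (3−12)(3−11)(3−7)(3−8) = (−9)·(−8)·(−4)·(−5) = 1440 ≡ 10, so v_2 = 10^{−1} = 4 (mod 13).
  i = 3 (α = 11): (11−12)(11−3)(11−7)(11−8) = (−1)·8·4·3 = −96 ≡ 8, so v_3 = 8^{−1} = 5 (mod 13).
  i = 4 (α = 7): (7−12)(7−3)(7−11)(7−8) = (−5)·4·(−4)·(−1) = −80 ≡ 11, so v_4 = 11^{−1} = 6 (mod 13).
  i = 5 (α = 8): (8−12)(8−3)(8−11)(8−7) = (−4)·5·(−3)·1 = 60 ≡ 8, so v_5 = 8^{−1} = 5 (mod 13).
  v = [6, 4, 5, 6, 5].
Step 2: syndromes of r = [8, 5, 12, 2, 6] (all sums mod 13).
  S_0 = Σ v_i r_i = 6·8 + 4·5 + 5·12 + 6·2 + 5·6 = 170 ≡ 1.
  S_1 = Σ v_i α_i r_i = 6·12·8 + 4·3·5 + 5·11·12 + 6·7·2 + 5·8·6 = 1620 ≡ 8.
  α_i^2 mod 13 = [1, 9, 4, 10, 12].
  S_2 = Σ v_i α_i^2 r_i = 6·1·8 + 4·9·5 + 5·4·12 + 6·10·2 + 5·12·6 = 948 ≡ 12.
  S = (1, 8, 12) ≠ 0, so r is not a codeword (an error is present).
Step 3: locate the error. For a single error e at position i, S_ℓ = v_i·e·α_i^ℓ, so α_err = S_1/S_0.
  S_0^{−1} = 1^{−1} = 1 (mod 13), so α_err = 8·1 = 8 ≡ 8 = α_5. Error position i = 5.
  Consistency check: S_2/S_1 = 12·5 = 60 ≡ 8 = α_err ✓ (single-error assumption holds).
Step 4: error magnitude e = S_0/v_5 = S_0·∏_{j≠5}(α_5 − α_j) = 1·8 = 8 ≡ 8 (mod 13).
Step 5: correct position 5: c_5 = r_5 − e = 6 − 8 ≡ 11 (mod 13). Hence c = [8, 5, 12, 2, 11].
  Check: interpolating c through the α_i gives m(x) = 4 + 9·x (degree < 2) with m(α_i) = c_i for every i, so c is indeed a codeword.


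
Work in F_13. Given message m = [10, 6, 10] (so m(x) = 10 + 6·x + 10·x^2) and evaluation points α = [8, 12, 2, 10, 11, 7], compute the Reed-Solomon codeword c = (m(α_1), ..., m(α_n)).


c = [9, 1, 10, 4, 12, 9]

Message polynomial: m(x) = 10 + 6·x + 10·x^2 (mod 13).
For each evaluation point α_i, compute m(α_i) mod 13:
  α_1 = 8: Horner steps 10 → 8 → 9, so m(8) = 9.
  α_2 = 12: Horner steps 10 → 9 → 1, so m(12) = 1.
  α_3 = 2: Horner steps 10 → 0 → 10, so m(2) = 10.
  α_4 = 10: Horner steps 10 → 2 → 4, so m(10) = 4.
  α_5 = 11: Horner steps 10 → 12 → 12, so m(11) = 12.
  α_6 = 7: Horner steps 10 → 11 → 9, so m(7) = 9.
Codeword c = [9, 1, 10, 4, 12, 9] ∈ F_13^6.


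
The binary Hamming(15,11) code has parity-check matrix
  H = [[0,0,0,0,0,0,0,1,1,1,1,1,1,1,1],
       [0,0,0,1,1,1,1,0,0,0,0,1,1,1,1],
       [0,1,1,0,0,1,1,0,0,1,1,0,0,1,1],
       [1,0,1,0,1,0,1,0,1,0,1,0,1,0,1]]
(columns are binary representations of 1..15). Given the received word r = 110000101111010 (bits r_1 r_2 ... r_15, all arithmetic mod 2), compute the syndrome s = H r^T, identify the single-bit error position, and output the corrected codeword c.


s = (1, 1, 1, 0)^T, error position = 14, corrected codeword c = 110000101111000

Compute s = H r^T mod 2 one row at a time:
  s_1 = 0 + 1 + 1 + 1 + 1 + 0 + 1 + 0 = 5 ≡ 1 (mod 2).
  s_2 = 0 + 0 + 0 + 1 + 1 + 0 + 1 + 0 = 3 ≡ 1 (mod 2).
  s_3 = 1 + 0 + 0 + 1 + 1 + 1 + 1 + 0 = 5 ≡ 1 (mod 2).
  s_4 = 1 + 0 + 0 + 1 + 1 + 1 + 0 + 0 = 4 ≡ 0 (mod 2).
s = (1, 1, 1, 0)^T — this equals column 14 of H (binary 1110), so error is at position 14.
Correct: flip bit 14 of r = 110000101111010 to get c = 110000101111000.


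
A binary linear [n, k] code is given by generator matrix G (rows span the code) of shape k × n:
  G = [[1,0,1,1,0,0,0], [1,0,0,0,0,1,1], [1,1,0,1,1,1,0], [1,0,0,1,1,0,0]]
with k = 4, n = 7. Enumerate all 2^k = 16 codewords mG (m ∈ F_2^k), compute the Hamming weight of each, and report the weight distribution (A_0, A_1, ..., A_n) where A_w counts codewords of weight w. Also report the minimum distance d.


Weight distribution: A_0 = 1, A_2 = 2, A_3 = 4, A_4 = 5, A_5 = 4. Minimum distance d = 2.

Enumerate all 2^4 = 16 messages m ∈ F_2^4.
For each, compute codeword c = mG in F_2^7, then tally its weight.
  m = 0000 → c = 0000000, weight = 0.
  m = 1000 → c = 1011000, weight = 3.
  m = 0100 → c = 1000011, weight = 3.
  m = 1100 → c = 0011011, weight = 4.
  m = 0010 → c = 1101110, weight = 5.
  m = 1010 → c = 0110110, weight = 4.
  m = 0110 → c = 0101101, weight = 4.
  m = 1110 → c = 1110101, weight = 5.
  m = 0001 → c = 1001100, weight = 3.
  m = 1001 → c = 0010100, weight = 2.
  m = 0101 → c = 0001111, weight = 4.
  m = 1101 → c = 1010111, weight = 5.
  m = 0011 → c = 0100010, weight = 2.
  m = 1011 → c = 1111010, weight = 5.
  m = 0111 → c = 1100001, weight = 3.
  m = 1111 → c = 0111001, weight = 4.
Tally weights:
  weight 0: 1 codewords.
  weight 2: 2 codewords.
  weight 3: 4 codewords.
  weight 4: 5 codewords.
  weight 5: 4 codewords.
Minimum distance d = smallest w > 0 with A_w > 0 = 2.
Sanity: Σ A_w = 16 = 2^4 = 16 ✓.


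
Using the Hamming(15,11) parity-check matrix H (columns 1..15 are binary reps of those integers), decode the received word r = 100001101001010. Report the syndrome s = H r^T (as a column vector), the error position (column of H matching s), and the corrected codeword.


s = (1, 0, 1, 1)^T, error position = 11, corrected codeword c = 100001101011010

Compute s = H r^T mod 2 one row at a time:
  s_1 = 0 + 1 + 0 + 0 + 1 + 0 + 1 + 0 = 3 ≡ 1 (mod 2).
  s_2 = 0 + 0 + 1 + 1 + 1 + 0 + 1 + 0 = 4 ≡ 0 (mod 2).
  s_3 = 0 + 0 + 1 + 1 + 0 + 0 + 1 + 0 = 3 ≡ 1 (mod 2).
  s_4 = 1 + 0 + 0 + 1 + 1 + 0 + 0 + 0 = 3 ≡ 1 (mod 2).
s = (1, 0, 1, 1)^T — this equals column 11 of H (binary 1011), so error is at position 11.
Correct: flip bit 11 of r = 100001101001010 to get c = 100001101011010.


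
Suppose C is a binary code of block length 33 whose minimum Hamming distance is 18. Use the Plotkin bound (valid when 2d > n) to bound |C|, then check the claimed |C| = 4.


Plotkin bound M ≤ 12; given |C| = 4 ≤ bound (satisfied).

Check applicability: 2d = 36, n = 33.
2d − n = 3 > 0, so Plotkin applies.
Compute d/(2d−n) = 18/3 ≈ 6.0000.
⌊d/(2d−n)⌋ = 6.
Plotkin bound: M ≤ 2·6 = 12.
Given |C| = 4, check: satisfied.
This |C| is below the Plotkin bound.


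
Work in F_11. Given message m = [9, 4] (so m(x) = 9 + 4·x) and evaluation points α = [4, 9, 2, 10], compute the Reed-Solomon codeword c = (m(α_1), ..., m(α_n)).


c = [3, 1, 6, 5]

Message polynomial: m(x) = 9 + 4·x (mod 11).
For each evaluation point α_i, compute m(α_i) mod 11:
  α_1 = 4: Horner steps 4 → 3, so m(4) = 3.
  α_2 = 9: Horner steps 4 → 1, so m(9) = 1.
  α_3 = 2: Horner steps 4 → 6, so m(2) = 6.
  α_4 = 10: Horner steps 4 → 5, so m(10) = 5.
Codeword c = [3, 1, 6, 5] ∈ F_11^4.


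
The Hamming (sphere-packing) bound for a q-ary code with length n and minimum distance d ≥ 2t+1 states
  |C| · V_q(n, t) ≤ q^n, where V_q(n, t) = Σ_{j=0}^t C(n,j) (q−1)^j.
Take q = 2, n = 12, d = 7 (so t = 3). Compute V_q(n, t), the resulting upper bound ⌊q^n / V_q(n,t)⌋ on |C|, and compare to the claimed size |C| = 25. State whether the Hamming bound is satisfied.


V_q(n, t) = 299, q^n = 4096, Hamming bound = 13, |C| = 25 > bound (violated).

Step 1: Compute V_q(n, t) = Σ_{j=0}^3 C(n, j) (q−1)^j.
  j = 0: C(12,0)·(1)^0 = 1·1 = 1.
  j = 1: C(12,1)·(1)^1 = 12·1 = 12.
  j = 2: C(12,2)·(1)^2 = 66·1 = 66.
  j = 3: C(12,3)·(1)^3 = 220·1 = 220.
  V_q(n, t) = 1 + 12 + 66 + 220 = 299.
Step 2: q^n = 2^12 = 4096.
Step 3: Hamming bound ⌊q^n / V_q(n,t)⌋ = ⌊4096/299⌋ = 13.
Step 4: Compare |C| = 25 to 13: violated.
The claimed |C| lies above the Hamming bound, so no 2-ary code of length 12 with d ≥ 7 can have 25 codewords.


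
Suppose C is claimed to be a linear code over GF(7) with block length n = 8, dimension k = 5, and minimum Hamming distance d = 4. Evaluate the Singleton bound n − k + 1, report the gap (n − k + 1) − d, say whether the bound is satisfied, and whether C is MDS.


Singleton RHS = n − k + 1 = 4, slack = 0, bound satisfied, MDS.

Singleton bound: d ≤ n − k + 1.
Here n = 8, k = 5, so n − k + 1 = 4.
Given d = 4, check d ≤ 4: YES.
Slack = (n − k + 1) − d = 0.
The code is MDS (slack = 0).
Description: the claimed parameters are [8, 5, 4]_7; such a code would be MDS (meets Singleton bound).


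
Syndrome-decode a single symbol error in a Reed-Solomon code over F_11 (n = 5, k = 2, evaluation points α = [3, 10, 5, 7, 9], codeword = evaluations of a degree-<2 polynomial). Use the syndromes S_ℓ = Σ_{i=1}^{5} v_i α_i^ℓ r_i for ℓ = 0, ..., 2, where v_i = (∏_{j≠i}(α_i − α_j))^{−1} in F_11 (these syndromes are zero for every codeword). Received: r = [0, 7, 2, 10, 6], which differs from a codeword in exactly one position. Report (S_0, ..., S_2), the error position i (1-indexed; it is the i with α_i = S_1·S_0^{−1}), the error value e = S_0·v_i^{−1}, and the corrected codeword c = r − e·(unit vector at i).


S = (7, 5, 2), error at position 4, error magnitude e = 6, c = [0, 7, 2, 4, 6].

Step 1: column multipliers v_i = (∏_{j≠i}(α_i − α_j))^{−1} mod 11.
  i = 1 (α = 3): (3−10)(3−5)(3−7)(3−9) = (−7)·(−2)·(−4)·(−6) = 336 ≡ 6, so v_1 = 6^{−1} = 2 (mod 11).
  i = 2 (α = 10): (10−3)(10−5)(10−7)(10−9) = 7·5·3·1 = 105 ≡ 6, so v_2 = 6^{−1} = 2 (mod 11).
  i = 3 (α = 5): (5−3)(5−10)(5−7)(5−9) = 2·(−5)·(−2)·(−4) = −80 ≡ 8, so v_3 = 8^{−1} = 7 (mod 11).
  i = 4 (α = 7): (7−3)(7−10)(7−5)(7−9) = 4·(−3)·2·(−2) = 48 ≡ 4, so v_4 = 4^{−1} = 3 (mod 11).
  i = 5 (α = 9): (9−3)(9−10)(9−5)(9−7) = 6·(−1)·4·2 = −48 ≡ 7, so v_5 = 7^{−1} = 8 (mod 11).
  v = [2, 2, 7, 3, 8].
Step 2: syndromes of r = [0, 7, 2, 10, 6] (all sums mod 11).
  S_0 = Σ v_i r_i = 2·0 + 2·7 + 7·2 + 3·10 + 8·6 = 106 ≡ 7.
  S_1 = Σ v_i α_i r_i = 2·3·0 + 2·10·7 + 7·5·2 + 3·7·10 + 8·9·6 = 852 ≡ 5.
  α_i^2 mod 11 = [9, 1, 3, 5, 4].
  S_2 = Σ v_i α_i^2 r_i = 2·9·0 + 2·1·7 + 7·3·2 + 3·5·10 + 8·4·6 = 398 ≡ 2.
  S = (7, 5, 2) ≠ 0, so r is not a codeword (an error is present).
Step 3: locate the error. For a single error e at position i, S_ℓ = v_i·e·α_i^ℓ, so α_err = S_1/S_0.
  S_0^{−1} = 7^{−1} = 8 (mod 11), so α_err = 5·8 = 40 ≡ 7 = α_4. Error position i = 4.
  Consistency check: S_2/S_1 = 2·9 = 18 ≡ 7 = α_err ✓ (single-error assumption holds).
Step 4: error magnitude e = S_0/v_4 = S_0·∏_{j≠4}(α_4 − α_j) = 7·4 = 28 ≡ 6 (mod 11).
Step 5: correct position 4: c_4 = r_4 − e = 10 − 6 ≡ 4 (mod 11). Hence c = [0, 7, 2, 4, 6].
  Check: interpolating c through the α_i gives m(x) = 8 + 1·x (degree < 2) with m(α_i) = c_i for every i, so c is indeed a codeword.


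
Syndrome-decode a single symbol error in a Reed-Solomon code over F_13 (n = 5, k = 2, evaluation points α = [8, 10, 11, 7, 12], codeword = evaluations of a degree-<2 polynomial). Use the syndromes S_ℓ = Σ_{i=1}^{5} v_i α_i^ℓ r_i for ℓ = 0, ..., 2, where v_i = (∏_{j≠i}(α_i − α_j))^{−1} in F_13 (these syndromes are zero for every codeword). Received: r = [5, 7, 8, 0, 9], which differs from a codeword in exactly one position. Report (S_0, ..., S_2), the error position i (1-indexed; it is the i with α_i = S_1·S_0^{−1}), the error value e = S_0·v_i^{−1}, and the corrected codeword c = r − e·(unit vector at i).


S = (6, 3, 8), error at position 4, error magnitude e = 9, c = [5, 7, 8, 4, 9].

Step 1: column multipliers v_i = (∏_{j≠i}(α_i − α_j))^{−1} mod 13.
  i = 1 (α = 8): (8−10)(8−11)(8−7)(8−12) = (−2)·(−3)·1·(−4) = −24 ≡ 2, so v_1 = 2^{−1} = 7 (mod 13).
  i = 2 (α = 10): (10−8)(10−11)(10−7)(10−12) = 2·(−1)·3·(−2) = 12 ≡ 12, so v_2 = 12^{−1} = 12 (mod 13).
  i = 3 (α = 11): (11−8)(11−10)(11−7)(11−12) = 3·1·4·(−1) = −12 ≡ 1, so v_3 = 1^{−1} = 1 (mod 13).
  i = 4 (α = 7): (7−8)(7−10)(7−11)(7−12) = (−1)·(−3)·(−4)·(−5) = 60 ≡ 8, so v_4 = 8^{−1} = 5 (mod 13).
  i = 5 (α = 12): (12−8)(12−10)(12−11)(12−7) = 4·2·1·5 = 40 ≡ 1, so v_5 = 1^{−1} = 1 (mod 13).
  v = [7, 12, 1, 5, 1].
Step 2: syndromes of r = [5, 7, 8, 0, 9] (all sums mod 13).
  S_0 = Σ v_i r_i = 7·5 + 12·7 + 1·8 + 5·0 + 1·9 = 136 ≡ 6.
  S_1 = Σ v_i α_i r_i = 7·8·5 + 12·10·7 + 1·11·8 + 5·7·0 + 1·12·9 = 1316 ≡ 3.
  α_i^2 mod 13 = [12, 9, 4, 10, 1].
  S_2 = Σ v_i α_i^2 r_i = 7·12·5 + 12·9·7 + 1·4·8 + 5·10·0 + 1·1·9 = 1217 ≡ 8.
  S = (6, 3, 8) ≠ 0, so r is not a codeword (an error is present).
Step 3: locate the error. For a single error e at position i, S_ℓ = v_i·e·α_i^ℓ, so α_err = S_1/S_0.
  S_0^{−1} = 6^{−1} = 11 (mod 13), so α_err = 3·11 = 33 ≡ 7 = α_4. Error position i = 4.
  Consistency check: S_2/S_1 = 8·9 = 72 ≡ 7 = α_err ✓ (single-error assumption holds).
Step 4: error magnitude e = S_0/v_4 = S_0·∏_{j≠4}(α_4 − α_j) = 6·8 = 48 ≡ 9 (mod 13).
Step 5: correct position 4: c_4 = r_4 − e = 0 − 9 ≡ 4 (mod 13). Hence c = [5, 7, 8, 4, 9].
  Check: interpolating c through the α_i gives m(x) = 10 + 1·x (degree < 2) with m(α_i) = c_i for every i, so c is indeed a codeword.


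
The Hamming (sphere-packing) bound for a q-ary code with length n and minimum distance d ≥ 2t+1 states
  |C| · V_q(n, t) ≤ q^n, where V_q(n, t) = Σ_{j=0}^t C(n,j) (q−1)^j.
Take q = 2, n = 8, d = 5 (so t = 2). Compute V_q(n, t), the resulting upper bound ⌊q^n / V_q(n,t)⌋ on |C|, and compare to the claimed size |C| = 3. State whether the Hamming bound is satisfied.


V_q(n, t) = 37, q^n = 256, Hamming bound = 6, |C| = 3 ≤ bound (satisfied).

Step 1: Compute V_q(n, t) = Σ_{j=0}^2 C(n, j) (q−1)^j.
  j = 0: C(8,0)·(1)^0 = 1·1 = 1.
  j = 1: C(8,1)·(1)^1 = 8·1 = 8.
  j = 2: C(8,2)·(1)^2 = 28·1 = 28.
  V_q(n, t) = 1 + 8 + 28 = 37.
Step 2: q^n = 2^8 = 256.
Step 3: Hamming bound ⌊q^n / V_q(n,t)⌋ = ⌊256/37⌋ = 6.
Step 4: Compare |C| = 3 to 6: satisfied.
The claimed |C| lies below the Hamming bound.


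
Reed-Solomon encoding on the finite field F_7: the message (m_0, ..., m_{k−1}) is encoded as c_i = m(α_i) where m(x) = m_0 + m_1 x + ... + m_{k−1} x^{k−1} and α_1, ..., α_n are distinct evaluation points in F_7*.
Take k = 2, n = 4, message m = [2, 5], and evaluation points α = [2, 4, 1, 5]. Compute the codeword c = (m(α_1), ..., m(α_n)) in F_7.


c = [5, 1, 0, 6]

Message polynomial: m(x) = 2 + 5·x (mod 7).
For each evaluation point α_i, compute m(α_i) mod 7:
  α_1 = 2: Horner steps 5 → 5, so m(2) = 5.
  α_2 = 4: Horner steps 5 → 1, so m(4) = 1.
  α_3 = 1: Horner steps 5 → 0, so m(1) = 0.
  α_4 = 5: Horner steps 5 → 6, so m(5) = 6.
Codeword c = [5, 1, 0, 6] ∈ F_7^4.


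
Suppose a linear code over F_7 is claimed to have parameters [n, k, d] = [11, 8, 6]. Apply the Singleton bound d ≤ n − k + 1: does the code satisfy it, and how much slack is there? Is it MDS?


Singleton RHS = n − k + 1 = 4, slack = -2, bound violated (no such code; not MDS).

Singleton bound: d ≤ n − k + 1.
Here n = 11, k = 8, so n − k + 1 = 4.
Given d = 6, check d ≤ 4: NO.
Slack = (n − k + 1) − d = -2.
The slack is negative: d = 6 exceeds n − k + 1 = 4 by 2, so the Singleton bound is violated and no linear [11, 8, 6]_7 code can exist. In particular it is not MDS (MDS requires d = n − k + 1 exactly).
Description: the claimed parameters are [11, 8, 6]_7; such a code would be impossible (violates the Singleton bound).


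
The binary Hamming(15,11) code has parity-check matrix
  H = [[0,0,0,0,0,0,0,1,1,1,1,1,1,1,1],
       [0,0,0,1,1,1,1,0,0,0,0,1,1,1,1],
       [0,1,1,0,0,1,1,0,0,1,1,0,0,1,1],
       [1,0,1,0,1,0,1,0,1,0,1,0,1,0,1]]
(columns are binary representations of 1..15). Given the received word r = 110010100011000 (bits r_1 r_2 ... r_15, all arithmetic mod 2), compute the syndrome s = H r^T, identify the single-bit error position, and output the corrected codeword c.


s = (0, 1, 1, 0)^T, error position = 6, corrected codeword c = 110011100011000

Compute s = H r^T mod 2 one row at a time:
  s_1 = 0 + 0 + 0 + 1 + 1 + 0 + 0 + 0 = 2 ≡ 0 (mod 2).
  s_2 = 0 + 1 + 0 + 1 + 1 + 0 + 0 + 0 = 3 ≡ 1 (mod 2).
  s_3 = 1 + 0 + 0 + 1 + 0 + 1 + 0 + 0 = 3 ≡ 1 (mod 2).
  s_4 = 1 + 0 + 1 + 1 + 0 + 1 + 0 + 0 = 4 ≡ 0 (mod 2).
s = (0, 1, 1, 0)^T — this equals column 6 of H (binary 0110), so error is at position 6.
Correct: flip bit 6 of r = 110010100011000 to get c = 110011100011000.


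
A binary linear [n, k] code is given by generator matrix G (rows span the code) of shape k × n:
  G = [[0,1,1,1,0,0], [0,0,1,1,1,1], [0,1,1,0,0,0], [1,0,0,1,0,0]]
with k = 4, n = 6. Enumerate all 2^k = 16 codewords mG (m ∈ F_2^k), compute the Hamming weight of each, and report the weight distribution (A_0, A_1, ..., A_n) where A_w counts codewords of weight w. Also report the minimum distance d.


Weight distribution: A_0 = 1, A_1 = 2, A_2 = 2, A_3 = 4, A_4 = 5, A_5 = 2. Minimum distance d = 1.

Enumerate all 2^4 = 16 messages m ∈ F_2^4.
For each, compute codeword c = mG in F_2^6, then tally its weight.
  m = 0000 → c = 000000, weight = 0.
  m = 1000 → c = 011100, weight = 3.
  m = 0100 → c = 001111, weight = 4.
  m = 1100 → c = 010011, weight = 3.
  m = 0010 → c = 011000, weight = 2.
  m = 1010 → c = 000100, weight = 1.
  m = 0110 → c = 010111, weight = 4.
  m = 1110 → c = 001011, weight = 3.
  m = 0001 → c = 100100, weight = 2.
  m = 1001 → c = 111000, weight = 3.
  m = 0101 → c = 101011, weight = 4.
  m = 1101 → c = 110111, weight = 5.
  m = 0011 → c = 111100, weight = 4.
  m = 1011 → c = 100000, weight = 1.
  m = 0111 → c = 110011, weight = 4.
  m = 1111 → c = 101111, weight = 5.
Tally weights:
  weight 0: 1 codewords.
  weight 1: 2 codewords.
  weight 2: 2 codewords.
  weight 3: 4 codewords.
  weight 4: 5 codewords.
  weight 5: 2 codewords.
Minimum distance d = smallest w > 0 with A_w > 0 = 1.
Sanity: Σ A_w = 16 = 2^4 = 16 ✓.


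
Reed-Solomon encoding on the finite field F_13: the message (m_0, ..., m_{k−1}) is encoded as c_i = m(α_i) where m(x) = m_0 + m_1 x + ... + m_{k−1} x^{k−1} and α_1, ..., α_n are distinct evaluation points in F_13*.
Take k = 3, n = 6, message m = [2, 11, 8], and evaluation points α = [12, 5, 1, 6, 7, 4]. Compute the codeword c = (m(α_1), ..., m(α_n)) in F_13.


c = [12, 10, 8, 5, 3, 5]

Message polynomial: m(x) = 2 + 11·x + 8·x^2 (mod 13).
For each evaluation point α_i, compute m(α_i) mod 13:
  α_1 = 12: Horner steps 8 → 3 → 12, so m(12) = 12.
  α_2 = 5: Horner steps 8 → 12 → 10, so m(5) = 10.
  α_3 = 1: Horner steps 8 → 6 → 8, so m(1) = 8.
  α_4 = 6: Horner steps 8 → 7 → 5, so m(6) = 5.
  α_5 = 7: Horner steps 8 → 2 → 3, so m(7) = 3.
  α_6 = 4: Horner steps 8 → 4 → 5, so m(4) = 5.
Codeword c = [12, 10, 8, 5, 3, 5] ∈ F_13^6.


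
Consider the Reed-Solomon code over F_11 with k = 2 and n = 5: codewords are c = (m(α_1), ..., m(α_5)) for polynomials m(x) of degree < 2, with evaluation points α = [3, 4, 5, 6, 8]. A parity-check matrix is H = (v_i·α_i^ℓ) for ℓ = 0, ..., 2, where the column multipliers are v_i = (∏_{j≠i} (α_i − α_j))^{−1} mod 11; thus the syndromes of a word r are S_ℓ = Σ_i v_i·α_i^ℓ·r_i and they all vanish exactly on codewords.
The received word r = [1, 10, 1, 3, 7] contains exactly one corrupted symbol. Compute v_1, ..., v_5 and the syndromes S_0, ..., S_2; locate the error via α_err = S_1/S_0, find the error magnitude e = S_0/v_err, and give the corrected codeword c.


S = (6, 7, 10), error at position 1, error magnitude e = 4, c = [8, 10, 1, 3, 7].

Step 1: column multipliers v_i = (∏_{j≠i}(α_i − α_j))^{−1} mod 11.
  i = 1 (α = 3): (3−4)(3−5)(3−6)(3−8) = (−1)·(−2)·(−3)·(−5) = 30 ≡ 8, so v_1 = 8^{−1} = 7 (mod 11).
  i = 2 (α = 4): (4−3)(4−5)(4−6)(4−8) = 1·(−1)·(−2)·(−4) = −8 ≡ 3, so v_2 = 3^{−1} = 4 (mod 11).
  i = 3 (α = 5): (5−3)(5−4)(5−6)(5−8) = 2·1·(−1)·(−3) = 6 ≡ 6, so v_3 = 6^{−1} = 2 (mod 11).
  i = 4 (α = 6): (6−3)(6−4)(6−5)(6−8) = 3·2·1·(−2) = −12 ≡ 10, so v_4 = 10^{−1} = 10 (mod 11).
  i = 5 (α = 8): (8−3)(8−4)(8−5)(8−6) = 5·4·3·2 = 120 ≡ 10, so v_5 = 10^{−1} = 10 (mod 11).
  v = [7, 4, 2, 10, 10].
Step 2: syndromes of r = [1, 10, 1, 3, 7] (all sums mod 11).
  S_0 = Σ v_i r_i = 7·1 + 4·10 + 2·1 + 10·3 + 10·7 = 149 ≡ 6.
  S_1 = Σ v_i α_i r_i = 7·3·1 + 4·4·10 + 2·5·1 + 10·6·3 + 10·8·7 = 931 ≡ 7.
  α_i^2 mod 11 = [9, 5, 3, 3, 9].
  S_2 = Σ v_i α_i^2 r_i = 7·9·1 + 4·5·10 + 2·3·1 + 10·3·3 + 10·9·7 = 989 ≡ 10.
  S = (6, 7, 10) ≠ 0, so r is not a codeword (an error is present).
Step 3: locate the error. For a single error e at position i, S_ℓ = v_i·e·α_i^ℓ, so α_err = S_1/S_0.
  S_0^{−1} = 6^{−1} = 2 (mod 11), so α_err = 7·2 = 14 ≡ 3 = α_1. Error position i = 1.
  Consistency check: S_2/S_1 = 10·8 = 80 ≡ 3 = α_err ✓ (single-error assumption holds).
Step 4: error magnitude e = S_0/v_1 = S_0·∏_{j≠1}(α_1 − α_j) = 6·8 = 48 ≡ 4 (mod 11).
Step 5: correct position 1: c_1 = r_1 − e = 1 − 4 ≡ 8 (mod 11). Hence c = [8, 10, 1, 3, 7].
  Check: interpolating c through the α_i gives m(x) = 2 + 2·x (degree < 2) with m(α_i) = c_i for every i, so c is indeed a codeword.


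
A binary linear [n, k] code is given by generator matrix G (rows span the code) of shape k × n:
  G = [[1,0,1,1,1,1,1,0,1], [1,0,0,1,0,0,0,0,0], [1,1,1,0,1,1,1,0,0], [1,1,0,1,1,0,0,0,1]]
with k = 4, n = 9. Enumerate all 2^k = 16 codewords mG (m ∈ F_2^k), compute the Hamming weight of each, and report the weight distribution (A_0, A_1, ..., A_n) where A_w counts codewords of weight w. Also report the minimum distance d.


Weight distribution: A_0 = 1, A_2 = 3, A_3 = 3, A_4 = 1, A_5 = 4, A_6 = 3, A_7 = 1. Minimum distance d = 2.

Enumerate all 2^4 = 16 messages m ∈ F_2^4.
For each, compute codeword c = mG in F_2^9, then tally its weight.
  m = 0000 → c = 000000000, weight = 0.
  m = 1000 → c = 101111101, weight = 7.
  m = 0100 → c = 100100000, weight = 2.
  m = 1100 → c = 001011101, weight = 5.
  m = 0010 → c = 111011100, weight = 6.
  m = 1010 → c = 010100001, weight = 3.
  m = 0110 → c = 011111100, weight = 6.
  m = 1110 → c = 110000001, weight = 3.
  m = 0001 → c = 110110001, weight = 5.
  m = 1001 → c = 011001100, weight = 4.
  m = 0101 → c = 010010001, weight = 3.
  m = 1101 → c = 111101100, weight = 6.
  m = 0011 → c = 001101101, weight = 5.
  m = 1011 → c = 100010000, weight = 2.
  m = 0111 → c = 101001101, weight = 5.
  m = 1111 → c = 000110000, weight = 2.
Tally weights:
  weight 0: 1 codewords.
  weight 2: 3 codewords.
  weight 3: 3 codewords.
  weight 4: 1 codewords.
  weight 5: 4 codewords.
  weight 6: 3 codewords.
  weight 7: 1 codewords.
Minimum distance d = smallest w > 0 with A_w > 0 = 2.
Sanity: Σ A_w = 16 = 2^4 = 16 ✓.


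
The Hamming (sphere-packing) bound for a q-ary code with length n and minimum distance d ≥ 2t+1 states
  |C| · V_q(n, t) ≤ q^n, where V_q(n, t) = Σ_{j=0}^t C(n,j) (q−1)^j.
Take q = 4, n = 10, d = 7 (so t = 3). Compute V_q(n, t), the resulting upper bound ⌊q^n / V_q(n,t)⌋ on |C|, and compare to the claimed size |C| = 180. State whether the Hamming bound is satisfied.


V_q(n, t) = 3676, q^n = 1048576, Hamming bound = 285, |C| = 180 ≤ bound (satisfied).

Step 1: Compute V_q(n, t) = Σ_{j=0}^3 C(n, j) (q−1)^j.
  j = 0: C(10,0)·(3)^0 = 1·1 = 1.
  j = 1: C(10,1)·(3)^1 = 10·3 = 30.
  j = 2: C(10,2)·(3)^2 = 45·9 = 405.
  j = 3: C(10,3)·(3)^3 = 120·27 = 3240.
  V_q(n, t) = 1 + 30 + 405 + 3240 = 3676.
Step 2: q^n = 4^10 = 1048576.
Step 3: Hamming bound ⌊q^n / V_q(n,t)⌋ = ⌊1048576/3676⌋ = 285.
Step 4: Compare |C| = 180 to 285: satisfied.
The claimed |C| lies below the Hamming bound.


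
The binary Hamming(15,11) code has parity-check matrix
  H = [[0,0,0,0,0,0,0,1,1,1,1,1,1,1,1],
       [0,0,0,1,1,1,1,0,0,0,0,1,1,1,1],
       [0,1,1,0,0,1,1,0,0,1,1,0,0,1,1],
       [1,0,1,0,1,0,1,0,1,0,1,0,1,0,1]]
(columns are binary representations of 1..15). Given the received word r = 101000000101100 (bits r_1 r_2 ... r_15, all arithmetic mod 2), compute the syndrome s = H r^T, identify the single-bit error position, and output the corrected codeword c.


s = (1, 0, 0, 1)^T, error position = 9, corrected codeword c = 101000001101100

Compute s = H r^T mod 2 one row at a time:
  s_1 = 0 + 0 + 1 + 0 + 1 + 1 + 0 + 0 = 3 ≡ 1 (mod 2).
  s_2 = 0 + 0 + 0 + 0 + 1 + 1 + 0 + 0 = 2 ≡ 0 (mod 2).
  s_3 = 0 + 1 + 0 + 0 + 1 + 0 + 0 + 0 = 2 ≡ 0 (mod 2).
  s_4 = 1 + 1 + 0 + 0 + 0 + 0 + 1 + 0 = 3 ≡ 1 (mod 2).
s = (1, 0, 0, 1)^T — this equals column 9 of H (binary 1001), so error is at position 9.
Correct: flip bit 9 of r = 101000000101100 to get c = 101000001101100.


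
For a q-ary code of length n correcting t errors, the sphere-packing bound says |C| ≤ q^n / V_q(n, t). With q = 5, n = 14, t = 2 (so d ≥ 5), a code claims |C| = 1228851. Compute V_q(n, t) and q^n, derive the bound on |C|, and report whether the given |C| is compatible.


V_q(n, t) = 1513, q^n = 6103515625, Hamming bound = 4034048, |C| = 1228851 ≤ bound (satisfied).

Step 1: Compute V_q(n, t) = Σ_{j=0}^2 C(n, j) (q−1)^j.
  j = 0: C(14,0)·(4)^0 = 1·1 = 1.
  j = 1: C(14,1)·(4)^1 = 14·4 = 56.
  j = 2: C(14,2)·(4)^2 = 91·16 = 1456.
  V_q(n, t) = 1 + 56 + 1456 = 1513.
Step 2: q^n = 5^14 = 6103515625.
Step 3: Hamming bound ⌊q^n / V_q(n,t)⌋ = ⌊6103515625/1513⌋ = 4034048.
Step 4: Compare |C| = 1228851 to 4034048: satisfied.
The claimed |C| lies below the Hamming bound.


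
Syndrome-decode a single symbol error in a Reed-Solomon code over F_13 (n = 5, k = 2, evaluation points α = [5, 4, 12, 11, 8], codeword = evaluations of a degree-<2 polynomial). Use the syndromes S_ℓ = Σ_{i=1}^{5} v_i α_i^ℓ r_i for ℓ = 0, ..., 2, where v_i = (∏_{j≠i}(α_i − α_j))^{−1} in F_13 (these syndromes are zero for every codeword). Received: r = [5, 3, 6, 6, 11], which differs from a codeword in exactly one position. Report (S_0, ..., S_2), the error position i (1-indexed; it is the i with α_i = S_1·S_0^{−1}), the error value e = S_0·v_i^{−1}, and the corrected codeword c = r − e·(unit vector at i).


S = (7, 12, 2), error at position 4, error magnitude e = 2, c = [5, 3, 6, 4, 11].

Step 1: column multipliers v_i = (∏_{j≠i}(α_i − α_j))^{−1} mod 13.
  i = 1 (α = 5): (5−4)(5−12)(5−11)(5−8) = 1·(−7)·(−6)·(−3) = −126 ≡ 4, so v_1 = 4^{−1} = 10 (mod 13).
  i = 2 (α = 4): (4−5)(4−12)(4−11)(4−8) = (−1)·(−8)·(−7)·(−4) = 224 ≡ 3, so v_2 = 3^{−1} = 9 (mod 13).
  i = 3 (α = 12): (12−5)(12−4)(12−11)(12−8) = 7·8·1·4 = 224 ≡ 3, so v_3 = 3^{−1} = 9 (mod 13).
  i = 4 (α = 11): (11−5)(11−4)(11−12)(11−8) = 6·7·(−1)·3 = −126 ≡ 4, so v_4 = 4^{−1} = 10 (mod 13).
  i = 5 (α = 8): (8−5)(8−4)(8−12)(8−11) = 3·4·(−4)·(−3) = 144 ≡ 1, so v_5 = 1^{−1} = 1 (mod 13).
  v = [10, 9, 9, 10, 1].
Step 2: syndromes of r = [5, 3, 6, 6, 11] (all sums mod 13).
  S_0 = Σ v_i r_i = 10·5 + 9·3 + 9·6 + 10·6 + 1·11 = 202 ≡ 7.
  S_1 = Σ v_i α_i r_i = 10·5·5 + 9·4·3 + 9·12·6 + 10·11·6 + 1·8·11 = 1754 ≡ 12.
  α_i^2 mod 13 = [12, 3, 1, 4, 12].
  S_2 = Σ v_i α_i^2 r_i = 10·12·5 + 9·3·3 + 9·1·6 + 10·4·6 + 1·12·11 = 1107 ≡ 2.
  S = (7, 12, 2) ≠ 0, so r is not a codeword (an error is present).
Step 3: locate the error. For a single error e at position i, S_ℓ = v_i·e·α_i^ℓ, so α_err = S_1/S_0.
  S_0^{−1} = 7^{−1} = 2 (mod 13), so α_err = 12·2 = 24 ≡ 11 = α_4. Error position i = 4.
  Consistency check: S_2/S_1 = 2·12 = 24 ≡ 11 = α_err ✓ (single-error assumption holds).
Step 4: error magnitude e = S_0/v_4 = S_0·∏_{j≠4}(α_4 − α_j) = 7·4 = 28 ≡ 2 (mod 13).
Step 5: correct position 4: c_4 = r_4 − e = 6 − 2 ≡ 4 (mod 13). Hence c = [5, 3, 6, 4, 11].
  Check: interpolating c through the α_i gives m(x) = 8 + 2·x (degree < 2) with m(α_i) = c_i for every i, so c is indeed a codeword.


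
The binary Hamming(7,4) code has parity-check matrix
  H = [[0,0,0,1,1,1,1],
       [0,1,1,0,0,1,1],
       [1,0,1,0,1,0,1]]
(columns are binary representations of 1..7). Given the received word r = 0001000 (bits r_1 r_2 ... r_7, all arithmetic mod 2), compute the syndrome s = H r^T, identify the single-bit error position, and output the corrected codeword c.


s = (1, 0, 0)^T, error position = 4, corrected codeword c = 0000000

Compute s = H r^T mod 2 one row at a time:
  s_1 = 1 + 0 + 0 + 0 = 1 ≡ 1 (mod 2).
  s_2 = 0 + 0 + 0 + 0 = 0 ≡ 0 (mod 2).
  s_3 = 0 + 0 + 0 + 0 = 0 ≡ 0 (mod 2).
s = (1, 0, 0)^T — this equals column 4 of H (binary 100), so error is at position 4.
Correct: flip bit 4 of r = 0001000 to get c = 0000000.


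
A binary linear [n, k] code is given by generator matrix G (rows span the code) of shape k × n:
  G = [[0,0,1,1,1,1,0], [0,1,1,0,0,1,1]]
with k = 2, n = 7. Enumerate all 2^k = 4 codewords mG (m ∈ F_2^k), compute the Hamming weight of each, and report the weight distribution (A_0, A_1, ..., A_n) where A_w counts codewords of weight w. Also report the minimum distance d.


Weight distribution: A_0 = 1, A_4 = 3. Minimum distance d = 4.

Enumerate all 2^2 = 4 messages m ∈ F_2^2.
For each, compute codeword c = mG in F_2^7, then tally its weight.
  m = 00 → c = 0000000, weight = 0.
  m = 10 → c = 0011110, weight = 4.
  m = 01 → c = 0110011, weight = 4.
  m = 11 → c = 0101101, weight = 4.
Tally weights:
  weight 0: 1 codewords.
  weight 4: 3 codewords.
Minimum distance d = smallest w > 0 with A_w > 0 = 4.
Sanity: Σ A_w = 4 = 2^2 = 4 ✓.


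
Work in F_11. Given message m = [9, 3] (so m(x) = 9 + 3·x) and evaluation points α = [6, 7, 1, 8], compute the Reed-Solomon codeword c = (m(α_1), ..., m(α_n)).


c = [5, 8, 1, 0]

Message polynomial: m(x) = 9 + 3·x (mod 11).
For each evaluation point α_i, compute m(α_i) mod 11:
  α_1 = 6: Horner steps 3 → 5, so m(6) = 5.
  α_2 = 7: Horner steps 3 → 8, so m(7) = 8.
  α_3 = 1: Horner steps 3 → 1, so m(1) = 1.
  α_4 = 8: Horner steps 3 → 0, so m(8) = 0.
Codeword c = [5, 8, 1, 0] ∈ F_11^4.


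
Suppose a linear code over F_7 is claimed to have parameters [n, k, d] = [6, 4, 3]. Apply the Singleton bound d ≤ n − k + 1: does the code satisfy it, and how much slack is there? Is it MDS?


Singleton RHS = n − k + 1 = 3, slack = 0, bound satisfied, MDS.

Singleton bound: d ≤ n − k + 1.
Here n = 6, k = 4, so n − k + 1 = 3.
Given d = 3, check d ≤ 3: YES.
Slack = (n − k + 1) − d = 0.
The code is MDS (slack = 0).
Description: the claimed parameters are [6, 4, 3]_7; such a code would be MDS (meets Singleton bound).


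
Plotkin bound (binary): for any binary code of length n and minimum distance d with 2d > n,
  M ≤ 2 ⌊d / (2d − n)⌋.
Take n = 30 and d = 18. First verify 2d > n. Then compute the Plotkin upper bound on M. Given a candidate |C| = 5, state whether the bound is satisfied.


Plotkin bound M ≤ 6; given |C| = 5 ≤ bound (satisfied).

Check applicability: 2d = 36, n = 30.
2d − n = 6 > 0, so Plotkin applies.
Compute d/(2d−n) = 18/6 ≈ 3.0000.
⌊d/(2d−n)⌋ = 3.
Plotkin bound: M ≤ 2·3 = 6.
Given |C| = 5, check: satisfied.
This |C| is below the Plotkin bound.
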